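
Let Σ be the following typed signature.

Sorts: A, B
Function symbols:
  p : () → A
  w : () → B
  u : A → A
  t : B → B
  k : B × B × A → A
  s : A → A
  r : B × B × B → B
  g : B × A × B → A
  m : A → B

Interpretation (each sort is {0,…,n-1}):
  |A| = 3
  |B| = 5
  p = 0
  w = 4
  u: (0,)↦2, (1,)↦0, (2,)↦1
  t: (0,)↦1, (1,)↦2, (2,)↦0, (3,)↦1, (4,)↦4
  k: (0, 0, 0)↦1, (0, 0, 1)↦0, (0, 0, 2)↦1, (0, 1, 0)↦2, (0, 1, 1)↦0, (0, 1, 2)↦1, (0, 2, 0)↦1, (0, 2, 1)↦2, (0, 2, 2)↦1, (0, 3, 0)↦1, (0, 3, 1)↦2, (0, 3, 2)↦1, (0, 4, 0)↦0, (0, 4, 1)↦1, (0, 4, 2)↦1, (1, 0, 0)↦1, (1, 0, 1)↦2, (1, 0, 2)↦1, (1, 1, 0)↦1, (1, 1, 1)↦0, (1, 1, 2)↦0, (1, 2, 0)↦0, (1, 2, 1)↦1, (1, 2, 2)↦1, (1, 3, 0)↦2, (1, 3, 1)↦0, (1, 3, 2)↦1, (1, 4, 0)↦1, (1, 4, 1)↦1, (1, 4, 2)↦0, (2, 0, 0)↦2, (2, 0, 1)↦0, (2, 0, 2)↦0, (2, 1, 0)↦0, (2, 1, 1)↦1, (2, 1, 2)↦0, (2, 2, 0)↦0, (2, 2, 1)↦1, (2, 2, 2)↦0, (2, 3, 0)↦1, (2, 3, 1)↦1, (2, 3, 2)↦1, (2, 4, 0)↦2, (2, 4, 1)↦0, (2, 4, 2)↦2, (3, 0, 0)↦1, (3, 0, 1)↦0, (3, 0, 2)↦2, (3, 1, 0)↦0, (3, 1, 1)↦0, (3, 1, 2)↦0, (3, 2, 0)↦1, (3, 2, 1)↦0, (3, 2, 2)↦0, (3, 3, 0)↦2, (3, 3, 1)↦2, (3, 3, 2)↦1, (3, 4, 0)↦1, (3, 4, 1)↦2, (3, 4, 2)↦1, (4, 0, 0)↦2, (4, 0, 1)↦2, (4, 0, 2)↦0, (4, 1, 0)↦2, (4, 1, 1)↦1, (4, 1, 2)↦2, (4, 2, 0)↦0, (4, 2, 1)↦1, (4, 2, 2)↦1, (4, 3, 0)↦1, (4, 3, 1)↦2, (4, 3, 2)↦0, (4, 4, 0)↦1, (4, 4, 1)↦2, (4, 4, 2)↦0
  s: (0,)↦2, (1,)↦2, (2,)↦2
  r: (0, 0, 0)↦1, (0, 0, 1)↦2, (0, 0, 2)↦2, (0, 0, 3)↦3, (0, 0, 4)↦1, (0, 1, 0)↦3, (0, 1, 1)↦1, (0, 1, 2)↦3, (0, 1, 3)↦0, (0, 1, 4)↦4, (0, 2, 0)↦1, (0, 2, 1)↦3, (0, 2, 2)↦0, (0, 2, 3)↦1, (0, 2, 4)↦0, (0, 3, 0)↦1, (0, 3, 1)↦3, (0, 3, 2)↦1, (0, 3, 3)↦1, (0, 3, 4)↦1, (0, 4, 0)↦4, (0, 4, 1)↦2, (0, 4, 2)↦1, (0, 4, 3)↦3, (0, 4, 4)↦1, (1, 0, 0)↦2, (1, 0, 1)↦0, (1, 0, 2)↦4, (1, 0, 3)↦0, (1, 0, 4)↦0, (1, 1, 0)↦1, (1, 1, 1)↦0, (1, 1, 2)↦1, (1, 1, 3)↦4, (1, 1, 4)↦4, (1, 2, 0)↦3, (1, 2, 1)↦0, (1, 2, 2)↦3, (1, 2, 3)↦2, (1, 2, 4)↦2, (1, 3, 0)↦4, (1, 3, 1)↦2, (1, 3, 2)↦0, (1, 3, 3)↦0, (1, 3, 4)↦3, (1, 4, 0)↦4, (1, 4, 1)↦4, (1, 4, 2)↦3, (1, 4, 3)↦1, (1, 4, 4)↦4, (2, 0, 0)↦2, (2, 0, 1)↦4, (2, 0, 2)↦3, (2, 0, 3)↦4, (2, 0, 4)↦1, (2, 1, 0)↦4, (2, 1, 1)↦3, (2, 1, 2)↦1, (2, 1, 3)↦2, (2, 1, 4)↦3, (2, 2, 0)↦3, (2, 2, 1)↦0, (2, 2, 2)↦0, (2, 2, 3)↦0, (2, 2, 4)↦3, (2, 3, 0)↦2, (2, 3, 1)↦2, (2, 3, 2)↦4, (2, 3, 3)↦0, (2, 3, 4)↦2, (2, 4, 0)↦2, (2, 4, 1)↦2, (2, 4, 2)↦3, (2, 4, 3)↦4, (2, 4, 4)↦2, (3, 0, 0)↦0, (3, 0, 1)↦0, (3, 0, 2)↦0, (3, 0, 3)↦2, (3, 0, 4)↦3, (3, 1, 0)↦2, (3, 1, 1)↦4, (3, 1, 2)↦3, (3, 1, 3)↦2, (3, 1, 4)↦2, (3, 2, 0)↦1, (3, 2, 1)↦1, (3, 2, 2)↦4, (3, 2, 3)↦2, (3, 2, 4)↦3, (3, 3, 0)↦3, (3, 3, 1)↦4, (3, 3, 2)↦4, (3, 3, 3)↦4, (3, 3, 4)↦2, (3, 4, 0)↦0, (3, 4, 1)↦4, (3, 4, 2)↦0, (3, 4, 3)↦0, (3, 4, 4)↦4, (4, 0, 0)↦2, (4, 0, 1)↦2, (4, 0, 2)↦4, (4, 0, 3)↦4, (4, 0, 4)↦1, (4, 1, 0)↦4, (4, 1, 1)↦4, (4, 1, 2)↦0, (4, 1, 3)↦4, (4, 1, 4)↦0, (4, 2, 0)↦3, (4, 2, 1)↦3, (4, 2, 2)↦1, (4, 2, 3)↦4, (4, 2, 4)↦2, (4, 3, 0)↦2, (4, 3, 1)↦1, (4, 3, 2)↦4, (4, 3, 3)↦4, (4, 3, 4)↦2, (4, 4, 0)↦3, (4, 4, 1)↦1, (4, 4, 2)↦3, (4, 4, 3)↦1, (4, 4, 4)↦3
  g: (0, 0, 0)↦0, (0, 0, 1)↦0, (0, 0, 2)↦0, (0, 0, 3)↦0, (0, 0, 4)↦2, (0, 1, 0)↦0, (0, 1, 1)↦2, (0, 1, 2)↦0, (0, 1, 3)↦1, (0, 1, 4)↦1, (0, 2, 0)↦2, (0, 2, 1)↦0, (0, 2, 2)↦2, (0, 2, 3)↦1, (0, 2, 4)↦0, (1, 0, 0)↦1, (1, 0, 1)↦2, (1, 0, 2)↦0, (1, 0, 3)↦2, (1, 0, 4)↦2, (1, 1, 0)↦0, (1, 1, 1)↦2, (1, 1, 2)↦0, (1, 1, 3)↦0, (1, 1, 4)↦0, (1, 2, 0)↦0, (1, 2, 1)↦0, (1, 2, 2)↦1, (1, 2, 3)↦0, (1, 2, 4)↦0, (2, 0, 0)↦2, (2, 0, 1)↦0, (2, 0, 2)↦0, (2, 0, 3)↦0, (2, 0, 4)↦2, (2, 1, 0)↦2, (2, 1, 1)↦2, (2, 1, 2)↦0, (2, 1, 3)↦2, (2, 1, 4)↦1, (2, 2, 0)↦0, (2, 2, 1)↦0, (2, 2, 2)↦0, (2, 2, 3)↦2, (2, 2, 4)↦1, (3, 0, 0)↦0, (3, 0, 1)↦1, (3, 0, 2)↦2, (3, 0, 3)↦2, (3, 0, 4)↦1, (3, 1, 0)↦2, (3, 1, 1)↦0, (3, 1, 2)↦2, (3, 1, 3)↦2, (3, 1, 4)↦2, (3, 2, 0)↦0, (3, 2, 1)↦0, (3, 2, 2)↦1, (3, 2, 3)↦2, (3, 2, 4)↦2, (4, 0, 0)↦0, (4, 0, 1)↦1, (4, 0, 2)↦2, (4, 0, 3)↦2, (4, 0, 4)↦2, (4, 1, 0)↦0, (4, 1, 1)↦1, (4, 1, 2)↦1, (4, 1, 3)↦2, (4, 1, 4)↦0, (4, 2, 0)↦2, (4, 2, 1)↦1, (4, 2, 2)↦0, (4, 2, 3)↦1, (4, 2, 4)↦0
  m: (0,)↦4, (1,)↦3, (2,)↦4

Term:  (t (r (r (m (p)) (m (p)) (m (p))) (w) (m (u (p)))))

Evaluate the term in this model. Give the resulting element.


  p = 0
  (m (p)) = m(0,) = 4
  p = 0
  (m (p)) = m(0,) = 4
  p = 0
  (m (p)) = m(0,) = 4
  (r (m (p)) (m (p)) (m (p))) = r(4, 4, 4) = 3
  w = 4
  p = 0
  (u (p)) = u(0,) = 2
  (m (u (p))) = m(2,) = 4
  (r (r (m (p)) (m (p)) (m (p))) (w) (m (u (p)))) = r(3, 4, 4) = 4
  (t (r (r (m (p)) (m (p)) (m (p))) (w) (m (u (p))))) = t(4,) = 4

value = 4


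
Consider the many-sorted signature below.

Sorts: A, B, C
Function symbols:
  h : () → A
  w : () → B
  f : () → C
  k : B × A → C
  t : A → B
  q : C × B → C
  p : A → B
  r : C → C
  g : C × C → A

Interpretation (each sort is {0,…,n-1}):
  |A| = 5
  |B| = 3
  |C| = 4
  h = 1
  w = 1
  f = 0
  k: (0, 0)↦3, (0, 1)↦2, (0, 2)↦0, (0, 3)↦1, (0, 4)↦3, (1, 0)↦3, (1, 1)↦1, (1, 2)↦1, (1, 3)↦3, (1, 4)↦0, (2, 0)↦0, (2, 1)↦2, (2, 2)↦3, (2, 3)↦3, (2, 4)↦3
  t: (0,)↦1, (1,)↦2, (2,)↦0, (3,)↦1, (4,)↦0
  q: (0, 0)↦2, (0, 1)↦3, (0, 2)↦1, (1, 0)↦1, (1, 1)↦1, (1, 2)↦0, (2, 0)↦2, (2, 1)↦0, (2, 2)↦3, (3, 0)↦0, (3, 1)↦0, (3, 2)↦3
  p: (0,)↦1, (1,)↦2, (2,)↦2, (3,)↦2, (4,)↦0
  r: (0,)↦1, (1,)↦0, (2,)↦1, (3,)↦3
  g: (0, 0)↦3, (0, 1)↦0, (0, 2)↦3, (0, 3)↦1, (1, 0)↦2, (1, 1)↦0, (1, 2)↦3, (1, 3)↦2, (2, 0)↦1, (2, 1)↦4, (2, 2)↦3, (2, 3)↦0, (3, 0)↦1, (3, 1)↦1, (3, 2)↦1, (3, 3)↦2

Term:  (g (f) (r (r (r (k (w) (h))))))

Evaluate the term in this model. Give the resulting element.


value = 3

  f = 0
  w = 1
  h = 1
  (k (w) (h)) = k(1, 1) = 1
  (r (k (w) (h))) = r(1,) = 0
  (r (r (k (w) (h)))) = r(0,) = 1
  (r (r (r (k (w) (h))))) = r(1,) = 0
  (g (f) (r (r (r (k (w) (h)))))) = g(0, 0) = 3


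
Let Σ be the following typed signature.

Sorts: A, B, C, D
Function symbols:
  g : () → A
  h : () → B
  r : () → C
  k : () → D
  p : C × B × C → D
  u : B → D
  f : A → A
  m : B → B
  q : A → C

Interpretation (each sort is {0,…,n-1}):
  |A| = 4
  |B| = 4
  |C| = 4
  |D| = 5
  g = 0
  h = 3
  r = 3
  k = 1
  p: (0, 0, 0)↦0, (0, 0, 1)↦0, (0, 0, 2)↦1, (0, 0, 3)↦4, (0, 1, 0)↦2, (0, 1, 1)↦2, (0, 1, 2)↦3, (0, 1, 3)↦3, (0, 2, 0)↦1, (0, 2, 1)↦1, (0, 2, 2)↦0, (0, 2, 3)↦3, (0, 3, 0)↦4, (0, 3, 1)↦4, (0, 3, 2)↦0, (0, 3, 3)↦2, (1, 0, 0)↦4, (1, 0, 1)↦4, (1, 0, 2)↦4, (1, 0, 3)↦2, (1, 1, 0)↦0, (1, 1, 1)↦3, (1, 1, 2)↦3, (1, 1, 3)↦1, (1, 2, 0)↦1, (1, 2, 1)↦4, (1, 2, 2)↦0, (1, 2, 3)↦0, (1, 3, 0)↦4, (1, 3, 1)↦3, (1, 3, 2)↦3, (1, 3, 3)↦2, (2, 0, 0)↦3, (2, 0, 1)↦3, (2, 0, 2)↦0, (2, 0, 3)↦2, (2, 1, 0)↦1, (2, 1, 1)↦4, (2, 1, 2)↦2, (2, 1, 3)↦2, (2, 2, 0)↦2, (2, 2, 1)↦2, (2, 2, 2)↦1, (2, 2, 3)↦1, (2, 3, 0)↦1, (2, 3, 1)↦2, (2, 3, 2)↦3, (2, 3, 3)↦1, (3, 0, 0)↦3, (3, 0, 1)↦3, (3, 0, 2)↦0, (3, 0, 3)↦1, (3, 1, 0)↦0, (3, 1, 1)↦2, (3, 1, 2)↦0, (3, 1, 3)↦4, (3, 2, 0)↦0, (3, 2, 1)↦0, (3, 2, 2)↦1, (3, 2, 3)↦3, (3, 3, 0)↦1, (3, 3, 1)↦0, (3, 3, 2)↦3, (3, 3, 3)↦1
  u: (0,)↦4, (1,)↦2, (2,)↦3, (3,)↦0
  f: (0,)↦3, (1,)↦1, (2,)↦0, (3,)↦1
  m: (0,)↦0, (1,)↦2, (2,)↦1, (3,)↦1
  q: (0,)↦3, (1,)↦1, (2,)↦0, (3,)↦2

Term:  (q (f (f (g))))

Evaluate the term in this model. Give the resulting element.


  g = 0
  (f (g)) = f(0,) = 3
  (f (f (g))) = f(3,) = 1
  (q (f (f (g)))) = q(1,) = 1

value = 1


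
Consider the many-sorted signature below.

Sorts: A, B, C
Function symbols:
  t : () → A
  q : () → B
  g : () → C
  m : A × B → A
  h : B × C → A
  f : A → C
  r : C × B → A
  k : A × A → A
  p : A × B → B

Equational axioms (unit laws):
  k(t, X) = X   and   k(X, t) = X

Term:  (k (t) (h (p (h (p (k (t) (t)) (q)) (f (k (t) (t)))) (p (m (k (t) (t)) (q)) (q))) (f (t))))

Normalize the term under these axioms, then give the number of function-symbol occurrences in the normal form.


1. (k (t) (h (p (h (p (k (t) (t)) (q)) (f (k (t) (t)))) (p (m (k (t) (t)) (q)) (q))) (f (t))))  →  (h (p (h (p (k (t) (t)) (q)) (f (k (t) (t)))) (p (m (k (t) (t)) (q)) (q))) (f (t)))
2. (h (p (h (p (k (t) (t)) (q)) (f (k (t) (t)))) (p (m (k (t) (t)) (q)) (q))) (f (t)))  →  (h (p (h (p (t) (q)) (f (k (t) (t)))) (p (m (k (t) (t)) (q)) (q))) (f (t)))
3. (h (p (h (p (t) (q)) (f (k (t) (t)))) (p (m (k (t) (t)) (q)) (q))) (f (t)))  →  (h (p (h (p (t) (q)) (f (t))) (p (m (k (t) (t)) (q)) (q))) (f (t)))
4. (h (p (h (p (t) (q)) (f (t))) (p (m (k (t) (t)) (q)) (q))) (f (t)))  →  (h (p (h (p (t) (q)) (f (t))) (p (m (t) (q)) (q))) (f (t)))
normal form: (h (p (h (p (t) (q)) (f (t))) (p (m (t) (q)) (q))) (f (t)))

size = 15


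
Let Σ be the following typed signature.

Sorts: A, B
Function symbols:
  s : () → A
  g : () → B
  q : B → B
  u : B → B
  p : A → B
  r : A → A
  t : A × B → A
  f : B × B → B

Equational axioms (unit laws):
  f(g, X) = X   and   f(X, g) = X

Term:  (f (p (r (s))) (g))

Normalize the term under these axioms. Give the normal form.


normal form = (p (r (s)))

1. (f (p (r (s))) (g))  →  (p (r (s)))


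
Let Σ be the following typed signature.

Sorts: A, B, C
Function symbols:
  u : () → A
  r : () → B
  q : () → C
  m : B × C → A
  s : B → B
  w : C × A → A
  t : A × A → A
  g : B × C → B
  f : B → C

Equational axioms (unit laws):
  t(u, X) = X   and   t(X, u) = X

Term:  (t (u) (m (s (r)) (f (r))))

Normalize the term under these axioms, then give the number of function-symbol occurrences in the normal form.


1. (t (u) (m (s (r)) (f (r))))  →  (m (s (r)) (f (r)))
normal form: (m (s (r)) (f (r)))

size = 5


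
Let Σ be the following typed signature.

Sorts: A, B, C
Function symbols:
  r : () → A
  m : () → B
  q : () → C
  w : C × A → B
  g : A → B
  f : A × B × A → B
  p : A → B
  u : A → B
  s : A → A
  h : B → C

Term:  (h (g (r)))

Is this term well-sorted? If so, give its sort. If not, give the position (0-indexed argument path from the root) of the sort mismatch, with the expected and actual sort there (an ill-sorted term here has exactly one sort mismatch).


    (r) : A
  (g (r)) : B
(h (g (r))) : C

well-sorted; sort = C


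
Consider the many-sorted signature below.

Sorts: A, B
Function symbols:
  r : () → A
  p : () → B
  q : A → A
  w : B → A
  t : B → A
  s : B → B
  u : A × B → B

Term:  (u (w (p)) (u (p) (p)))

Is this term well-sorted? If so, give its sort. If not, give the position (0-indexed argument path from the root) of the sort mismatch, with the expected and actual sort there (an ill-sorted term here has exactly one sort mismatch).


    (p) : B
  (w (p)) : A
    (p) : B
    (p) : B
  (u (p) (p)) : ✗ arg 0 at [1, 0] has sort B, expected A

ill-sorted at position [1, 0]: expected A, got B


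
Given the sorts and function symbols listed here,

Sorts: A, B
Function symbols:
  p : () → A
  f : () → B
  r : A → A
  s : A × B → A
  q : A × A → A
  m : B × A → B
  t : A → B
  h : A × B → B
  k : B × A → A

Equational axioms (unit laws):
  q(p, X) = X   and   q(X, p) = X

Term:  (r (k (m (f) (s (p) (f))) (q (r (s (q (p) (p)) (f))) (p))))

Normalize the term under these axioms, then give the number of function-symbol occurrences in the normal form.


1. (r (k (m (f) (s (p) (f))) (q (r (s (q (p) (p)) (f))) (p))))  →  (r (k (m (f) (s (p) (f))) (r (s (q (p) (p)) (f)))))
2. (r (k (m (f) (s (p) (f))) (r (s (q (p) (p)) (f)))))  →  (r (k (m (f) (s (p) (f))) (r (s (p) (f)))))
normal form: (r (k (m (f) (s (p) (f))) (r (s (p) (f)))))

size = 11


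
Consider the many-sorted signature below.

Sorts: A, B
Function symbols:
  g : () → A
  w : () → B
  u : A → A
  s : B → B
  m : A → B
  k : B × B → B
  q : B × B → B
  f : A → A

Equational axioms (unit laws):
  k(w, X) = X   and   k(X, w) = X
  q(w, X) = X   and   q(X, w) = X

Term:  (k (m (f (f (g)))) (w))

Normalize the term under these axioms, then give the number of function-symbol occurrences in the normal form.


1. (k (m (f (f (g)))) (w))  →  (m (f (f (g))))
normal form: (m (f (f (g))))

size = 4


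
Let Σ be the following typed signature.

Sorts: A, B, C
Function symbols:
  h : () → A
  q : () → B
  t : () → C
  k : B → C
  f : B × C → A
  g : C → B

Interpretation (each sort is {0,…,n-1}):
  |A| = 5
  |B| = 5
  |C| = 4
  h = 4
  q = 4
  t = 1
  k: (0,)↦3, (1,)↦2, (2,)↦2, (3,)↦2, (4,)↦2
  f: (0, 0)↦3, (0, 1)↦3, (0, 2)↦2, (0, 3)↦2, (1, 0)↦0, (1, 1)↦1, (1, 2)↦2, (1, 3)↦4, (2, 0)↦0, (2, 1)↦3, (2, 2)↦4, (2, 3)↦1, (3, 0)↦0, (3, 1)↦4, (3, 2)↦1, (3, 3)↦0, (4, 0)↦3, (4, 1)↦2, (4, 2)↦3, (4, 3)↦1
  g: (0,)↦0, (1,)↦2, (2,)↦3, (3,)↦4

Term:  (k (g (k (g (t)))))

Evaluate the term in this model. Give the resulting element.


value = 2

  t = 1
  (g (t)) = g(1,) = 2
  (k (g (t))) = k(2,) = 2
  (g (k (g (t)))) = g(2,) = 3
  (k (g (k (g (t))))) = k(3,) = 2


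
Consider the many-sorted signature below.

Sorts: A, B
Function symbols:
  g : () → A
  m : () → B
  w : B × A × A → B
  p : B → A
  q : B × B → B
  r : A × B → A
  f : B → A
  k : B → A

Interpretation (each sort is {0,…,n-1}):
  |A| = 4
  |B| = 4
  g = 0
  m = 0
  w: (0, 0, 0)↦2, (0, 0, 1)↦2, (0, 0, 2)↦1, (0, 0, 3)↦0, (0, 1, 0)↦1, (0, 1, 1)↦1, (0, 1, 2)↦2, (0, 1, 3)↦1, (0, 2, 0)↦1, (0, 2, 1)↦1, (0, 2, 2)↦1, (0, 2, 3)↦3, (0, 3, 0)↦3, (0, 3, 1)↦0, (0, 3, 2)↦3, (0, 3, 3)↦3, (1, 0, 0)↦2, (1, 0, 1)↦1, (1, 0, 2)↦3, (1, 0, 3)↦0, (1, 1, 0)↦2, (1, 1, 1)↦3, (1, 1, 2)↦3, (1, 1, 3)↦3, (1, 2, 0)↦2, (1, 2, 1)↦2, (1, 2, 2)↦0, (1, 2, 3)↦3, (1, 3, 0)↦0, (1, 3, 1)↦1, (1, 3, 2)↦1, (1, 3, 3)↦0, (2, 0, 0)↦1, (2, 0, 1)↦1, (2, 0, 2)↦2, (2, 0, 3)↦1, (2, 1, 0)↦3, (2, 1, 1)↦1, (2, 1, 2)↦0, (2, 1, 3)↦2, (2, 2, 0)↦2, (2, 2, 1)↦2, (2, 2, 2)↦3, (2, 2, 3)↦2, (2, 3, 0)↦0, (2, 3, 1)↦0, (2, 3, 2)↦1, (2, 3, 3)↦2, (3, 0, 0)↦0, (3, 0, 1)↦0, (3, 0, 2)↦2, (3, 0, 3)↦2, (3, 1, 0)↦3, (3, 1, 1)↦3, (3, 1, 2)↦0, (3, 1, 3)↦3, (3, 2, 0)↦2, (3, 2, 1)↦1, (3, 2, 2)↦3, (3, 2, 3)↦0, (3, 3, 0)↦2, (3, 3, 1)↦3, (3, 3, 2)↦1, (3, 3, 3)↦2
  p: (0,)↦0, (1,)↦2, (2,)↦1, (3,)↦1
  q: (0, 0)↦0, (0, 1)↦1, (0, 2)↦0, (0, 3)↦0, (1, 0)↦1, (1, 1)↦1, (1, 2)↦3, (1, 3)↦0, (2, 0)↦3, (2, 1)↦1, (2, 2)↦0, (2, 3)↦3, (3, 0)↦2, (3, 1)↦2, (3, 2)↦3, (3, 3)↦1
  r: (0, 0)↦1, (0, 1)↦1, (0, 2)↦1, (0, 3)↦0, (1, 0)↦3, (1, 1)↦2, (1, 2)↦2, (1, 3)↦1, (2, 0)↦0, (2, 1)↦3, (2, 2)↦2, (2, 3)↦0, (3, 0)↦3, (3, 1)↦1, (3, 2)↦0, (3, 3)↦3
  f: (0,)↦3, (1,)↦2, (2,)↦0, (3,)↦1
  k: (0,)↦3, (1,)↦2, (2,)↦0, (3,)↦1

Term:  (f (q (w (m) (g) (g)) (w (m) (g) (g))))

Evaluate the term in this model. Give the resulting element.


  m = 0
  g = 0
  g = 0
  (w (m) (g) (g)) = w(0, 0, 0) = 2
  m = 0
  g = 0
  g = 0
  (w (m) (g) (g)) = w(0, 0, 0) = 2
  (q (w (m) (g) (g)) (w (m) (g) (g))) = q(2, 2) = 0
  (f (q (w (m) (g) (g)) (w (m) (g) (g)))) = f(0,) = 3

value = 3


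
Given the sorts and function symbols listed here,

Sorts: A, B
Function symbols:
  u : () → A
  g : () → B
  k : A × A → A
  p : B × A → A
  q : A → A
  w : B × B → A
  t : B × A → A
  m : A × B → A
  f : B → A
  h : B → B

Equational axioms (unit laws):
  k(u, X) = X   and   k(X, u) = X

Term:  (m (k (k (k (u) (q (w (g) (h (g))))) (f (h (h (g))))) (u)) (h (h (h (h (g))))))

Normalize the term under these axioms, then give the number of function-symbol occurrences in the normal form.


1. (m (k (k (k (u) (q (w (g) (h (g))))) (f (h (h (g))))) (u)) (h (h (h (h (g))))))  →  (m (k (k (u) (q (w (g) (h (g))))) (f (h (h (g))))) (h (h (h (h (g))))))
2. (m (k (k (u) (q (w (g) (h (g))))) (f (h (h (g))))) (h (h (h (h (g))))))  →  (m (k (q (w (g) (h (g)))) (f (h (h (g))))) (h (h (h (h (g))))))
normal form: (m (k (q (w (g) (h (g)))) (f (h (h (g))))) (h (h (h (h (g))))))

size = 16


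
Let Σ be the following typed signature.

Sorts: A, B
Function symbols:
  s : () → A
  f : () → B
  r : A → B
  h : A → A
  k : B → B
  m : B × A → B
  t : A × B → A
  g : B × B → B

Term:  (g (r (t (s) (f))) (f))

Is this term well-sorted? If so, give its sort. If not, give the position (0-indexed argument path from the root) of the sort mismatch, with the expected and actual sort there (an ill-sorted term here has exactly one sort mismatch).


      (s) : A
      (f) : B
    (t (s) (f)) : A
  (r (t (s) (f))) : B
  (f) : B
(g (r (t (s) (f))) (f)) : B

well-sorted; sort = B


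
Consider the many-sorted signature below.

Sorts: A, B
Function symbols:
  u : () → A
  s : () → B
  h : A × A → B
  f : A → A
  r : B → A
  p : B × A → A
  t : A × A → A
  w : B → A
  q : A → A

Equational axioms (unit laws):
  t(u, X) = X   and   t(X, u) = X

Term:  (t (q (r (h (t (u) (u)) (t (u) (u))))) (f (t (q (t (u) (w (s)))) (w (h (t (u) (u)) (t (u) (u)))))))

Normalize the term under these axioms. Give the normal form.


normal form = (t (q (r (h (u) (u)))) (f (t (q (w (s))) (w (h (u) (u))))))

1. (t (q (r (h (t (u) (u)) (t (u) (u))))) (f (t (q (t (u) (w (s)))) (w (h (t (u) (u)) (t (u) (u)))))))  →  (t (q (r (h (u) (t (u) (u))))) (f (t (q (t (u) (w (s)))) (w (h (t (u) (u)) (t (u) (u)))))))
2. (t (q (r (h (u) (t (u) (u))))) (f (t (q (t (u) (w (s)))) (w (h (t (u) (u)) (t (u) (u)))))))  →  (t (q (r (h (u) (u)))) (f (t (q (t (u) (w (s)))) (w (h (t (u) (u)) (t (u) (u)))))))
3. (t (q (r (h (u) (u)))) (f (t (q (t (u) (w (s)))) (w (h (t (u) (u)) (t (u) (u)))))))  →  (t (q (r (h (u) (u)))) (f (t (q (w (s))) (w (h (t (u) (u)) (t (u) (u)))))))
4. (t (q (r (h (u) (u)))) (f (t (q (w (s))) (w (h (t (u) (u)) (t (u) (u)))))))  →  (t (q (r (h (u) (u)))) (f (t (q (w (s))) (w (h (u) (t (u) (u)))))))
5. (t (q (r (h (u) (u)))) (f (t (q (w (s))) (w (h (u) (t (u) (u)))))))  →  (t (q (r (h (u) (u)))) (f (t (q (w (s))) (w (h (u) (u))))))


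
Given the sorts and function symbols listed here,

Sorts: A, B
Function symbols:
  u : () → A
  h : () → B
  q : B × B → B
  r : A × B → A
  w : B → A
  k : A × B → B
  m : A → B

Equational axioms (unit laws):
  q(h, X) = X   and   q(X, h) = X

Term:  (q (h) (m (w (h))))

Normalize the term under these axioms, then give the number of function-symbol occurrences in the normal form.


size = 3

1. (q (h) (m (w (h))))  →  (m (w (h)))
normal form: (m (w (h)))


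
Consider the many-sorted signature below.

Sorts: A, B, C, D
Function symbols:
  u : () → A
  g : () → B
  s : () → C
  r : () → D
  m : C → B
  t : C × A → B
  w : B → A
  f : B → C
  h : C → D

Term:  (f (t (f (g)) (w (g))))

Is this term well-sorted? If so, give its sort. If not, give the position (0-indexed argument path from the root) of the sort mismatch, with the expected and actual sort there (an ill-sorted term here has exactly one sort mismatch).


well-sorted; sort = C

      (g) : B
    (f (g)) : C
      (g) : B
    (w (g)) : A
  (t (f (g)) (w (g))) : B
(f (t (f (g)) (w (g)))) : C


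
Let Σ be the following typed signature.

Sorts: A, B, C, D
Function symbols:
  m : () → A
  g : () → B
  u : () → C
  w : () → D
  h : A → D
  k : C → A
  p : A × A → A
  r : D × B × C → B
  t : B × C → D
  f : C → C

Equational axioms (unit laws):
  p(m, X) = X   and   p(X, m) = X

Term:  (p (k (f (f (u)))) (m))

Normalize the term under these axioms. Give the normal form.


1. (p (k (f (f (u)))) (m))  →  (k (f (f (u))))

normal form = (k (f (f (u))))


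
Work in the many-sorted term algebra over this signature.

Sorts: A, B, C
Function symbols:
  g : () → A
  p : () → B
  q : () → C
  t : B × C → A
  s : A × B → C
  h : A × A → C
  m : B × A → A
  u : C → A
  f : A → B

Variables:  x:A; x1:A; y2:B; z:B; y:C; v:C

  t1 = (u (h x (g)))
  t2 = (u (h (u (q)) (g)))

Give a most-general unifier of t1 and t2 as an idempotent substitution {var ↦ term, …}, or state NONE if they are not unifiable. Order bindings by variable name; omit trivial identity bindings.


{x ↦ (u (q))}


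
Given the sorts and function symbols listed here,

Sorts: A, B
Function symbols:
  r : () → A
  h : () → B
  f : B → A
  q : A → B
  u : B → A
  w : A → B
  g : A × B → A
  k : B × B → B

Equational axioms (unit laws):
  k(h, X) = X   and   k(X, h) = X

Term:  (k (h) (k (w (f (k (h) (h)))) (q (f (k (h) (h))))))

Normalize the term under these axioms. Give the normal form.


normal form = (k (w (f (h))) (q (f (h))))

1. (k (h) (k (w (f (k (h) (h)))) (q (f (k (h) (h))))))  →  (k (w (f (k (h) (h)))) (q (f (k (h) (h)))))
2. (k (w (f (k (h) (h)))) (q (f (k (h) (h)))))  →  (k (w (f (h))) (q (f (k (h) (h)))))
3. (k (w (f (h))) (q (f (k (h) (h)))))  →  (k (w (f (h))) (q (f (h))))


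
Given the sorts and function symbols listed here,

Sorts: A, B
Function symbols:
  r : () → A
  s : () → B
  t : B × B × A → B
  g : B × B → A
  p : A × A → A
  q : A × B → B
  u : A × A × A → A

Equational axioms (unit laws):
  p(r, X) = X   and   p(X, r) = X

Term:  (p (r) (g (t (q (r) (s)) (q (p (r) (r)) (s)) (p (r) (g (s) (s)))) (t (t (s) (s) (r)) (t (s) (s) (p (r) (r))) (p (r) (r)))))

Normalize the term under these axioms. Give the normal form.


1. (p (r) (g (t (q (r) (s)) (q (p (r) (r)) (s)) (p (r) (g (s) (s)))) (t (t (s) (s) (r)) (t (s) (s) (p (r) (r))) (p (r) (r)))))  →  (g (t (q (r) (s)) (q (p (r) (r)) (s)) (p (r) (g (s) (s)))) (t (t (s) (s) (r)) (t (s) (s) (p (r) (r))) (p (r) (r))))
2. (g (t (q (r) (s)) (q (p (r) (r)) (s)) (p (r) (g (s) (s)))) (t (t (s) (s) (r)) (t (s) (s) (p (r) (r))) (p (r) (r))))  →  (g (t (q (r) (s)) (q (r) (s)) (p (r) (g (s) (s)))) (t (t (s) (s) (r)) (t (s) (s) (p (r) (r))) (p (r) (r))))
3. (g (t (q (r) (s)) (q (r) (s)) (p (r) (g (s) (s)))) (t (t (s) (s) (r)) (t (s) (s) (p (r) (r))) (p (r) (r))))  →  (g (t (q (r) (s)) (q (r) (s)) (g (s) (s))) (t (t (s) (s) (r)) (t (s) (s) (p (r) (r))) (p (r) (r))))
4. (g (t (q (r) (s)) (q (r) (s)) (g (s) (s))) (t (t (s) (s) (r)) (t (s) (s) (p (r) (r))) (p (r) (r))))  →  (g (t (q (r) (s)) (q (r) (s)) (g (s) (s))) (t (t (s) (s) (r)) (t (s) (s) (r)) (p (r) (r))))
5. (g (t (q (r) (s)) (q (r) (s)) (g (s) (s))) (t (t (s) (s) (r)) (t (s) (s) (r)) (p (r) (r))))  →  (g (t (q (r) (s)) (q (r) (s)) (g (s) (s))) (t (t (s) (s) (r)) (t (s) (s) (r)) (r)))

normal form = (g (t (q (r) (s)) (q (r) (s)) (g (s) (s))) (t (t (s) (s) (r)) (t (s) (s) (r)) (r)))


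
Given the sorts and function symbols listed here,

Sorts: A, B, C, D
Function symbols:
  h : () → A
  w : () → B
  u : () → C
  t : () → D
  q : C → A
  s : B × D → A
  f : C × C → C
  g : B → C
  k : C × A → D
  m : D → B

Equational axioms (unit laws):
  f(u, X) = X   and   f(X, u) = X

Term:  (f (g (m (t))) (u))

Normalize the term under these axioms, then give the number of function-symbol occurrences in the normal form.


1. (f (g (m (t))) (u))  →  (g (m (t)))
normal form: (g (m (t)))

size = 3


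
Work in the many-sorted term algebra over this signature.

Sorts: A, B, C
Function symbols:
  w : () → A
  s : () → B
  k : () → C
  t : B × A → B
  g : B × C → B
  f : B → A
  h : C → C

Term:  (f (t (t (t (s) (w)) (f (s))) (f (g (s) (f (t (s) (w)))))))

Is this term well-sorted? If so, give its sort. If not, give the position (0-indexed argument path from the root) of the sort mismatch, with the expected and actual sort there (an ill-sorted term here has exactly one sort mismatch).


        (s) : B
        (w) : A
      (t (s) (w)) : B
        (s) : B
      (f (s)) : A
    (t (t (s) (w)) (f (s))) : B
        (s) : B
            (s) : B
            (w) : A
          (t (s) (w)) : B
        (f (t (s) (w))) : A
      (g (s) (f (t (s) (w)))) : ✗ arg 1 at [0, 1, 0, 1] has sort A, expected C

ill-sorted at position [0, 1, 0, 1]: expected C, got A


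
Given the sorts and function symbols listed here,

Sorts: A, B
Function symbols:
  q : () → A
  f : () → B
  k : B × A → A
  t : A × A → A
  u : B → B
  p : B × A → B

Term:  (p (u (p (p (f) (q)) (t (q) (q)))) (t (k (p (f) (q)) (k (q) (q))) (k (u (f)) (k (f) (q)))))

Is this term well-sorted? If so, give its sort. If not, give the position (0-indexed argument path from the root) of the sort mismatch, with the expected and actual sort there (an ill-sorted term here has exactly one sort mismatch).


        (f) : B
        (q) : A
      (p (f) (q)) : B
        (q) : A
        (q) : A
      (t (q) (q)) : A
    (p (p (f) (q)) (t (q) (q))) : B
  (u (p (p (f) (q)) (t (q) (q)))) : B
        (f) : B
        (q) : A
      (p (f) (q)) : B
        (q) : A
        (q) : A
      (k (q) (q)) : ✗ arg 0 at [1, 0, 1, 0] has sort A, expected B
        (f) : B
      (u (f)) : B
        (f) : B
        (q) : A
      (k (f) (q)) : A
    (k (u (f)) (k (f) (q))) : A

ill-sorted at position [1, 0, 1, 0]: expected B, got A


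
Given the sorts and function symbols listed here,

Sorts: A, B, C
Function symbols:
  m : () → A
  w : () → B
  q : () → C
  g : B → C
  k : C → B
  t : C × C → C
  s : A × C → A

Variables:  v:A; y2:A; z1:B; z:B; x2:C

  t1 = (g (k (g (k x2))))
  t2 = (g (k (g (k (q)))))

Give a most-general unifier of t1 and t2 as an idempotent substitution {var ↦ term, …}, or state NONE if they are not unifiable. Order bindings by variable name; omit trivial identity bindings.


{x2 ↦ (q)}


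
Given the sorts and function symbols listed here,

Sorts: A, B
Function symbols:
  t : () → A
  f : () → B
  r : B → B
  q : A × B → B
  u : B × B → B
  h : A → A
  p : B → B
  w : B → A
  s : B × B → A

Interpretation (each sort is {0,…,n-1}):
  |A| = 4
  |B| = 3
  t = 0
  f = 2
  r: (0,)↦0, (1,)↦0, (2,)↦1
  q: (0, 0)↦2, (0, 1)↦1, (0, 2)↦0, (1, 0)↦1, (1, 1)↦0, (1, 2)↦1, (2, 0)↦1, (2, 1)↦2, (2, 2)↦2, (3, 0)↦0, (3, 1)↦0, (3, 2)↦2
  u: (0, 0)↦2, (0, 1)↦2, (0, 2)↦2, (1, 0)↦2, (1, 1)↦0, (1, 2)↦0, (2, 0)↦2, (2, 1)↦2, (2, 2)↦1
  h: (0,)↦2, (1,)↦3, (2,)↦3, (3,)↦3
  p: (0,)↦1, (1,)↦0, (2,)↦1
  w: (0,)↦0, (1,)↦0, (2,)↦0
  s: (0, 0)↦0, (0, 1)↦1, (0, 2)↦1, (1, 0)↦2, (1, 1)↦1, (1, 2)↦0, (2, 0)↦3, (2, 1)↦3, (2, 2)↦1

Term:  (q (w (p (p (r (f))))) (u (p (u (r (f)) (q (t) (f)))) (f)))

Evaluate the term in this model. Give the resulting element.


value = 2

  f = 2
  (r (f)) = r(2,) = 1
  (p (r (f))) = p(1,) = 0
  (p (p (r (f)))) = p(0,) = 1
  (w (p (p (r (f))))) = w(1,) = 0
  f = 2
  (r (f)) = r(2,) = 1
  t = 0
  f = 2
  (q (t) (f)) = q(0, 2) = 0
  (u (r (f)) (q (t) (f))) = u(1, 0) = 2
  (p (u (r (f)) (q (t) (f)))) = p(2,) = 1
  f = 2
  (u (p (u (r (f)) (q (t) (f)))) (f)) = u(1, 2) = 0
  (q (w (p (p (r (f))))) (u (p (u (r (f)) (q (t) (f)))) (f))) = q(0, 0) = 2


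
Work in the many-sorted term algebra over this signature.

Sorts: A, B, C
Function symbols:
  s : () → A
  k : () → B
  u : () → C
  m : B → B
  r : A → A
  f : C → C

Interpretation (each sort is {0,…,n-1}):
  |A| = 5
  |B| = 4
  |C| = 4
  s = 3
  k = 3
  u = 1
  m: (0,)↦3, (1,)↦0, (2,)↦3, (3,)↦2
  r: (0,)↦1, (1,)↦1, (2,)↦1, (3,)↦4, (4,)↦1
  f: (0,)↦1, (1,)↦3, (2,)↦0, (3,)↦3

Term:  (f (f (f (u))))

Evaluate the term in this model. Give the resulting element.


value = 3

  u = 1
  (f (u)) = f(1,) = 3
  (f (f (u))) = f(3,) = 3
  (f (f (f (u)))) = f(3,) = 3


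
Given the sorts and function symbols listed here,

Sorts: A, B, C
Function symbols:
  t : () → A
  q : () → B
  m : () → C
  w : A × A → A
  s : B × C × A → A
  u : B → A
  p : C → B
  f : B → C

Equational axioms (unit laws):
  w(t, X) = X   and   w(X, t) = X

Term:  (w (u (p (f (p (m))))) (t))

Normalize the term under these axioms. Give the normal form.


1. (w (u (p (f (p (m))))) (t))  →  (u (p (f (p (m)))))

normal form = (u (p (f (p (m)))))


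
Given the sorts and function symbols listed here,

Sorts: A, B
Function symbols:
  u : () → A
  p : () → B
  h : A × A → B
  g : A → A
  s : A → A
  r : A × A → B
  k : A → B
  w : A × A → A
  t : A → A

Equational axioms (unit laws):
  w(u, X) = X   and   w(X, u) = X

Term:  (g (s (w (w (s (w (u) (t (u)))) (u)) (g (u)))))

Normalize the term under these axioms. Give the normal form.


normal form = (g (s (w (s (t (u))) (g (u)))))

1. (g (s (w (w (s (w (u) (t (u)))) (u)) (g (u)))))  →  (g (s (w (s (w (u) (t (u)))) (g (u)))))
2. (g (s (w (s (w (u) (t (u)))) (g (u)))))  →  (g (s (w (s (t (u))) (g (u)))))


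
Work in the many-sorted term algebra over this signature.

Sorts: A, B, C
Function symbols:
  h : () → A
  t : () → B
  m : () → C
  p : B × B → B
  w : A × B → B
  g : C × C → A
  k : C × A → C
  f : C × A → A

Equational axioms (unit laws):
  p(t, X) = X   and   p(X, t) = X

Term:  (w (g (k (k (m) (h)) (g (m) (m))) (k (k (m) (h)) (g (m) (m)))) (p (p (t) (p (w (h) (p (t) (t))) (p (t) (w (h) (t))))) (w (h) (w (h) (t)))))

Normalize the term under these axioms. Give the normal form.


normal form = (w (g (k (k (m) (h)) (g (m) (m))) (k (k (m) (h)) (g (m) (m)))) (p (p (w (h) (t)) (w (h) (t))) (w (h) (w (h) (t)))))

1. (w (g (k (k (m) (h)) (g (m) (m))) (k (k (m) (h)) (g (m) (m)))) (p (p (t) (p (w (h) (p (t) (t))) (p (t) (w (h) (t))))) (w (h) (w (h) (t)))))  →  (w (g (k (k (m) (h)) (g (m) (m))) (k (k (m) (h)) (g (m) (m)))) (p (p (w (h) (p (t) (t))) (p (t) (w (h) (t)))) (w (h) (w (h) (t)))))
2. (w (g (k (k (m) (h)) (g (m) (m))) (k (k (m) (h)) (g (m) (m)))) (p (p (w (h) (p (t) (t))) (p (t) (w (h) (t)))) (w (h) (w (h) (t)))))  →  (w (g (k (k (m) (h)) (g (m) (m))) (k (k (m) (h)) (g (m) (m)))) (p (p (w (h) (t)) (p (t) (w (h) (t)))) (w (h) (w (h) (t)))))
3. (w (g (k (k (m) (h)) (g (m) (m))) (k (k (m) (h)) (g (m) (m)))) (p (p (w (h) (t)) (p (t) (w (h) (t)))) (w (h) (w (h) (t)))))  →  (w (g (k (k (m) (h)) (g (m) (m))) (k (k (m) (h)) (g (m) (m)))) (p (p (w (h) (t)) (w (h) (t))) (w (h) (w (h) (t)))))


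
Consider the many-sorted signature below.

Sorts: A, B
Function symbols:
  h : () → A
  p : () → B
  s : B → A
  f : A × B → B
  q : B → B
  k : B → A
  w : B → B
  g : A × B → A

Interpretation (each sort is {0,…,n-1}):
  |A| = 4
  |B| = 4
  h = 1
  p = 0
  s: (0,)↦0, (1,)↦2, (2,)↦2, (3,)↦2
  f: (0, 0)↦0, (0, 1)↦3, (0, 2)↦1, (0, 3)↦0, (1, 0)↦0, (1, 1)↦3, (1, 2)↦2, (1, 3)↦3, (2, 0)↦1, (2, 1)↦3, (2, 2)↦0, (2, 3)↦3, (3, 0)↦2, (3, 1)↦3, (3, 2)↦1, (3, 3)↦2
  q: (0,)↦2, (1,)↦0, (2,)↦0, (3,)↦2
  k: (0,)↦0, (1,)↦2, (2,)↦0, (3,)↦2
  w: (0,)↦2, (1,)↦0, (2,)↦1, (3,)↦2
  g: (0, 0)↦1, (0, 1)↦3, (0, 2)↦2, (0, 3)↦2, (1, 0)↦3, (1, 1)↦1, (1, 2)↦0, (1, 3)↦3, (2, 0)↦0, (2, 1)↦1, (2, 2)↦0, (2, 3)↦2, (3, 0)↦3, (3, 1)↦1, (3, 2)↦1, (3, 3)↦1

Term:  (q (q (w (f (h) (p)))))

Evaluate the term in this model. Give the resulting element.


  h = 1
  p = 0
  (f (h) (p)) = f(1, 0) = 0
  (w (f (h) (p))) = w(0,) = 2
  (q (w (f (h) (p)))) = q(2,) = 0
  (q (q (w (f (h) (p))))) = q(0,) = 2

value = 2


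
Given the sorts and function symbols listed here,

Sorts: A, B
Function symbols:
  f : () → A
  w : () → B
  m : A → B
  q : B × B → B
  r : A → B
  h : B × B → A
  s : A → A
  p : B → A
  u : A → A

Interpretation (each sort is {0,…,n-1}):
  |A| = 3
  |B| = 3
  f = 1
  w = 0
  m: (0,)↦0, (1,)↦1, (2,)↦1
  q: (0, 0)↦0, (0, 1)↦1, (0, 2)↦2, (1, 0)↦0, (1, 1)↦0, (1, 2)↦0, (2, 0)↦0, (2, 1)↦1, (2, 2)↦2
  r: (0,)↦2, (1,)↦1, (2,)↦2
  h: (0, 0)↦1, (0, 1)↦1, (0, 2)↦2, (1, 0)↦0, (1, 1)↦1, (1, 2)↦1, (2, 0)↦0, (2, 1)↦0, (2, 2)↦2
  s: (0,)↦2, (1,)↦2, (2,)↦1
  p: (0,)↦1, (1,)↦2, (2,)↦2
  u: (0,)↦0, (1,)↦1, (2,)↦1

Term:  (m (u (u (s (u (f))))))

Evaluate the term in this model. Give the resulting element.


value = 1

  f = 1
  (u (f)) = u(1,) = 1
  (s (u (f))) = s(1,) = 2
  (u (s (u (f)))) = u(2,) = 1
  (u (u (s (u (f))))) = u(1,) = 1
  (m (u (u (s (u (f)))))) = m(1,) = 1


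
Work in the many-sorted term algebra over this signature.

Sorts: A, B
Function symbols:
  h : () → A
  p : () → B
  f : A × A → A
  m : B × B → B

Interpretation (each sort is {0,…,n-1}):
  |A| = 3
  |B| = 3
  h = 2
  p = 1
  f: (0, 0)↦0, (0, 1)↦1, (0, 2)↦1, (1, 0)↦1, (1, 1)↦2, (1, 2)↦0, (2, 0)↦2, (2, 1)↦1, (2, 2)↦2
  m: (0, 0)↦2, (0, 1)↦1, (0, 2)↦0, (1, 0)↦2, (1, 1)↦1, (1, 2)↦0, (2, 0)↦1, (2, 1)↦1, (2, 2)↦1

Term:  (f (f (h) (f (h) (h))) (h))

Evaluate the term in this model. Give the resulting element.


value = 2

  h = 2
  h = 2
  h = 2
  (f (h) (h)) = f(2, 2) = 2
  (f (h) (f (h) (h))) = f(2, 2) = 2
  h = 2
  (f (f (h) (f (h) (h))) (h)) = f(2, 2) = 2


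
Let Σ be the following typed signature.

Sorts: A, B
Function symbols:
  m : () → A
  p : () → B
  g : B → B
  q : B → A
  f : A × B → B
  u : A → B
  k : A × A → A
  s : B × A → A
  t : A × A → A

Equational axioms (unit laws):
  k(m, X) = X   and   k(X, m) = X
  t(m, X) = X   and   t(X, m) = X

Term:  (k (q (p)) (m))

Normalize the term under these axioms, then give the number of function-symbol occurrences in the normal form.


1. (k (q (p)) (m))  →  (q (p))
normal form: (q (p))

size = 2


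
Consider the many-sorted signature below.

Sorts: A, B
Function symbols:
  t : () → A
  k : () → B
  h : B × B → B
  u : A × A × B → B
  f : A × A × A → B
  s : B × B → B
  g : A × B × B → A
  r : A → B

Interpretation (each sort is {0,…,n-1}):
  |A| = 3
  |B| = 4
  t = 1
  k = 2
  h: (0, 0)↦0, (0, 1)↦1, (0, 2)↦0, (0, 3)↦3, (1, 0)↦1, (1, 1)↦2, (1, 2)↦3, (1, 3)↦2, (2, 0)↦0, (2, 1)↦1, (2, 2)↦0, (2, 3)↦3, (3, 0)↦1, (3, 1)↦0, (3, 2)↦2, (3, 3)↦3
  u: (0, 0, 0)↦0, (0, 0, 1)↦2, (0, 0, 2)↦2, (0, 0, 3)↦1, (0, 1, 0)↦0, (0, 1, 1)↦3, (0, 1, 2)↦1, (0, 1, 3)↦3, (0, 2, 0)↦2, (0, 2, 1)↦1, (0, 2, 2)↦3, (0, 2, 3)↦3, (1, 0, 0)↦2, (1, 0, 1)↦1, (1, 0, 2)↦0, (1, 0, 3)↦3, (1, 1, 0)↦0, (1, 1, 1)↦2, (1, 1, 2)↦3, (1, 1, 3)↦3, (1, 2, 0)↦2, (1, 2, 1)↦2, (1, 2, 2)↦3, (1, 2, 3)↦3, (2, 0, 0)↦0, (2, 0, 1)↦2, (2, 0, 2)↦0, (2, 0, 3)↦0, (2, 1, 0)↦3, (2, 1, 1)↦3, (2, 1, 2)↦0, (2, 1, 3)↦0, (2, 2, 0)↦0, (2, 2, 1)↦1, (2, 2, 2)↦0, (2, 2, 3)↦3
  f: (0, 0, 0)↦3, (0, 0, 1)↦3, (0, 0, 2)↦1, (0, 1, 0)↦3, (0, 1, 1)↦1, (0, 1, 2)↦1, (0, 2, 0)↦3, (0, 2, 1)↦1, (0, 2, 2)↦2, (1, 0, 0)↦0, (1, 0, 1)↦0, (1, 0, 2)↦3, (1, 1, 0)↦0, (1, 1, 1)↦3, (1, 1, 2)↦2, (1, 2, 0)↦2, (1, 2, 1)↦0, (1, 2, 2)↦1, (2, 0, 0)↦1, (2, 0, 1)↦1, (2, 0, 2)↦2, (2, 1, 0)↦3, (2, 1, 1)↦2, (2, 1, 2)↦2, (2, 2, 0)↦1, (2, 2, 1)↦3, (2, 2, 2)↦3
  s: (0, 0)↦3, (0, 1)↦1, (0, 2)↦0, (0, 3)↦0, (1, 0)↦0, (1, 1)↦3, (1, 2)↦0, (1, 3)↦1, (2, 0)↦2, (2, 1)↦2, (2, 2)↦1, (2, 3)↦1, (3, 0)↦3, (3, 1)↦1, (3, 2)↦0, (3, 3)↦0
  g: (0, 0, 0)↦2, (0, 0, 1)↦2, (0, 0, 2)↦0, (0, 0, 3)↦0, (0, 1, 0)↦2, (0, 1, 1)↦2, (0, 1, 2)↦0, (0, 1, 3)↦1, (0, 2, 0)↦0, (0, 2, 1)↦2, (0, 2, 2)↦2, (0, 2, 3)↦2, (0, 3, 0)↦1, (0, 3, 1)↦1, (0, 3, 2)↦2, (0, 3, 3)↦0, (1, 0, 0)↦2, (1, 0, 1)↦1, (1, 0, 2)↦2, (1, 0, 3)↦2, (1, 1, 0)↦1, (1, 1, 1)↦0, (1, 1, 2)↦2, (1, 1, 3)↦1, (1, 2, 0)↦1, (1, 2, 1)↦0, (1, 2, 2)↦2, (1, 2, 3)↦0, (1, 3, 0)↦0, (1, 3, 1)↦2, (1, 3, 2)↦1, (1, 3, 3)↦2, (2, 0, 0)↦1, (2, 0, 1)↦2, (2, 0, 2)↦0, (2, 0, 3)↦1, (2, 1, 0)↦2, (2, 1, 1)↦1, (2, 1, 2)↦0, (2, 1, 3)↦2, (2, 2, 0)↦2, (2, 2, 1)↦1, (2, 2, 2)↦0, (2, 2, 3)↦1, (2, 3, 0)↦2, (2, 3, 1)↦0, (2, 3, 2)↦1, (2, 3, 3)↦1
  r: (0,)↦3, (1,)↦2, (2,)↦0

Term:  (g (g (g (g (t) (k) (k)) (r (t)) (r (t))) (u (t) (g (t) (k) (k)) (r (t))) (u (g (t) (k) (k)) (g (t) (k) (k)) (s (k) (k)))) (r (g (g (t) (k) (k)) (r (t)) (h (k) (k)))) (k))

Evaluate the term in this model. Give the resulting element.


value = 2

  t = 1
  k = 2
  k = 2
  (g (t) (k) (k)) = g(1, 2, 2) = 2
  t = 1
  (r (t)) = r(1,) = 2
  t = 1
  (r (t)) = r(1,) = 2
  (g (g (t) (k) (k)) (r (t)) (r (t))) = g(2, 2, 2) = 0
  t = 1
  t = 1
  k = 2
  k = 2
  (g (t) (k) (k)) = g(1, 2, 2) = 2
  t = 1
  (r (t)) = r(1,) = 2
  (u (t) (g (t) (k) (k)) (r (t))) = u(1, 2, 2) = 3
  t = 1
  k = 2
  k = 2
  (g (t) (k) (k)) = g(1, 2, 2) = 2
  t = 1
  k = 2
  k = 2
  (g (t) (k) (k)) = g(1, 2, 2) = 2
  k = 2
  k = 2
  (s (k) (k)) = s(2, 2) = 1
  (u (g (t) (k) (k)) (g (t) (k) (k)) (s (k) (k))) = u(2, 2, 1) = 1
  (g (g (g (t) (k) (k)) (r (t)) (r (t))) (u (t) (g (t) (k) (k)) (r (t))) (u (g (t) (k) (k)) (g (t) (k) (k)) (s (k) (k)))) = g(0, 3, 1) = 1
  t = 1
  k = 2
  k = 2
  (g (t) (k) (k)) = g(1, 2, 2) = 2
  t = 1
  (r (t)) = r(1,) = 2
  k = 2
  k = 2
  (h (k) (k)) = h(2, 2) = 0
  (g (g (t) (k) (k)) (r (t)) (h (k) (k))) = g(2, 2, 0) = 2
  (r (g (g (t) (k) (k)) (r (t)) (h (k) (k)))) = r(2,) = 0
  k = 2
  (g (g (g (g (t) (k) (k)) (r (t)) (r (t))) (u (t) (g (t) (k) (k)) (r (t))) (u (g (t) (k) (k)) (g (t) (k) (k)) (s (k) (k)))) (r (g (g (t) (k) (k)) (r (t)) (h (k) (k)))) (k)) = g(1, 0, 2) = 2


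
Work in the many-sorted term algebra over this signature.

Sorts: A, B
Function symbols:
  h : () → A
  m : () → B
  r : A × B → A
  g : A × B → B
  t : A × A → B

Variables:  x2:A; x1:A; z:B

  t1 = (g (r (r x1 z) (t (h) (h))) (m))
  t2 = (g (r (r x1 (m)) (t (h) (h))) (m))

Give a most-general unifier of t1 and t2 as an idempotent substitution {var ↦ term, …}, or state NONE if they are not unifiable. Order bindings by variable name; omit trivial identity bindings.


{z ↦ (m)}


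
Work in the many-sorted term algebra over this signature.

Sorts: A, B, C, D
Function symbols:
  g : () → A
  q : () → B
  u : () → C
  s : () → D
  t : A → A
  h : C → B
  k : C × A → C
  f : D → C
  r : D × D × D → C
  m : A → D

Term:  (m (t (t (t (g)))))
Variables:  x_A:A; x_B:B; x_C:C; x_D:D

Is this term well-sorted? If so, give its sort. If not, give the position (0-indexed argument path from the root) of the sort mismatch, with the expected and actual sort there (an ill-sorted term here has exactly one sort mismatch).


        (g) : A
      (t (g)) : A
    (t (t (g))) : A
  (t (t (t (g)))) : A
(m (t (t (t (g))))) : D

well-sorted; sort = D


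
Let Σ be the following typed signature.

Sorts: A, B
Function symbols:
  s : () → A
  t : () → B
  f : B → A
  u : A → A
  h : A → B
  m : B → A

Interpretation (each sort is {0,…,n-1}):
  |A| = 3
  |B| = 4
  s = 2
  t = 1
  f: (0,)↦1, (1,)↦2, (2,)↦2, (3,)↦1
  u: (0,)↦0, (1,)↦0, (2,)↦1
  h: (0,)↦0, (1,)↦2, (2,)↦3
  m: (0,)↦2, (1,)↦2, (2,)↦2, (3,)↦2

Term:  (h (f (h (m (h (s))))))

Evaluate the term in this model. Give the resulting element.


  s = 2
  (h (s)) = h(2,) = 3
  (m (h (s))) = m(3,) = 2
  (h (m (h (s)))) = h(2,) = 3
  (f (h (m (h (s))))) = f(3,) = 1
  (h (f (h (m (h (s)))))) = h(1,) = 2

value = 2


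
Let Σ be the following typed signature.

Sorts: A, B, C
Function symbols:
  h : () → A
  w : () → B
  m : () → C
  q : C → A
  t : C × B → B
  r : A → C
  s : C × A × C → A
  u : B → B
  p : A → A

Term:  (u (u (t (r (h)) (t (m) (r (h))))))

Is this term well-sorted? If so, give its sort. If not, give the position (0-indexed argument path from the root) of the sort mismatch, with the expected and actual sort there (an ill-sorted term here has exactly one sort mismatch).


ill-sorted at position [0, 0, 1, 1]: expected B, got C

        (h) : A
      (r (h)) : C
        (m) : C
          (h) : A
        (r (h)) : C
      (t (m) (r (h))) : ✗ arg 1 at [0, 0, 1, 1] has sort C, expected B


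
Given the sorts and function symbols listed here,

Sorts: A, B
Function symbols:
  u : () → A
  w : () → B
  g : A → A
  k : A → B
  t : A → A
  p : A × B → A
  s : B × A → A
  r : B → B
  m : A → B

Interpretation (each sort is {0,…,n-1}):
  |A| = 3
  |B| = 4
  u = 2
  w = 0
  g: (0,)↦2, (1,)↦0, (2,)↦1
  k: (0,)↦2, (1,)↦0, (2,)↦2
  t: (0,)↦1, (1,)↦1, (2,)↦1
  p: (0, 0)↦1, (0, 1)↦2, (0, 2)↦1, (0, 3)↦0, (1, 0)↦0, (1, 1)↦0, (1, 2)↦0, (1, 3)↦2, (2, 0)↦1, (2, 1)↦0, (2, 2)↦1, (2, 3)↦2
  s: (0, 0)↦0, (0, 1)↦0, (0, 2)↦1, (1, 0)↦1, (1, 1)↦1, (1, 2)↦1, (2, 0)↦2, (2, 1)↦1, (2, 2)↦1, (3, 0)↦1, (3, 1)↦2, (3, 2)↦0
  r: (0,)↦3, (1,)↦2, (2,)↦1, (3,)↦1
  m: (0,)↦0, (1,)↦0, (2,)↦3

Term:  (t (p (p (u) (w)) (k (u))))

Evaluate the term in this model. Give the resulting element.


  u = 2
  w = 0
  (p (u) (w)) = p(2, 0) = 1
  u = 2
  (k (u)) = k(2,) = 2
  (p (p (u) (w)) (k (u))) = p(1, 2) = 0
  (t (p (p (u) (w)) (k (u)))) = t(0,) = 1

value = 1
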